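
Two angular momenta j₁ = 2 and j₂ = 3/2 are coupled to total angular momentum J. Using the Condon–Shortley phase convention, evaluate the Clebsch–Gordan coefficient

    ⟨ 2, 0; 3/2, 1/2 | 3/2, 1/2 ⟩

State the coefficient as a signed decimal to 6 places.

triangle: 2!×2!×1!/6! = 4/720
(j±m)!: 2!×2!×2!×1!×2!×1! = 16
prefactor² = (2J+1)×Δ×N² = 16/45
  k=1: −1/(1!×1!×1!×1!×1!×0!) = -1
  k=2: +1/(2!×0!×0!×0!×2!×1!) = 1/4
Σ = -3/4  ⇒  CG² = 16/45×(-3/4)² = 1/5
CG = −√(1/5) = -0.447214

−√(1/5) = -0.447214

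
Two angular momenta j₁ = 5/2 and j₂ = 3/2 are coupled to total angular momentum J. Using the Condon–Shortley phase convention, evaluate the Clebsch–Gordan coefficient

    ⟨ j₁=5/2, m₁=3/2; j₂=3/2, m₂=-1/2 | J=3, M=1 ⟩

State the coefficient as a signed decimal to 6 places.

+√(49/120) ≈ +0.639010

j₁+j₂−J=1  J+j₁−j₂=4  J−j₁+j₂=2  j₁+j₂+J+1=8
(j₁±m₁, j₂±m₂, J±M) = (4,1,1,2,4,2)
P² = 96/5
sum k=0..1:
  [0] +1/6 = 1/6
  [1] −1/48 = -1/48
S = 7/48
C² = P²·S² = 49/120 ; C = +0.639010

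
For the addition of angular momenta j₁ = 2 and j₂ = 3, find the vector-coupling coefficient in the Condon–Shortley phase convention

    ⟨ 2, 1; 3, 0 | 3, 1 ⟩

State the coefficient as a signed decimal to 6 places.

−√(1/30) = -0.182574

triangle: 2!×2!×4!/9! = 96/362880
(j±m)!: 3!×1!×3!×3!×4!×2! = 10368
prefactor² = (2J+1)×Δ×N² = 96/5
  k=0: +1/(0!×2!×1!×3!×1!×1!) = 1/12
  k=1: −1/(1!×1!×0!×2!×2!×2!) = -1/8
Σ = -1/24  ⇒  CG² = 96/5×(-1/24)² = 1/30
CG = −√(1/30) = -0.182574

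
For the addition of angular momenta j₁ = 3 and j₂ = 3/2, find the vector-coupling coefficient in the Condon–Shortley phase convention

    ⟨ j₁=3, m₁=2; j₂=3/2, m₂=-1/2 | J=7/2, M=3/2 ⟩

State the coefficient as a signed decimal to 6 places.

+0.654654

j₁+j₂−J=1  J+j₁−j₂=5  J−j₁+j₂=2  j₁+j₂+J+1=9
(j₁±m₁, j₂±m₂, J±M) = (5,1,1,2,5,2)
P² = 6400/21
sum k=0..1:
  [0] +1/24 = 1/24
  [1] −1/240 = -1/240
S = 3/80
C² = P²·S² = 3/7 ; C = +0.654654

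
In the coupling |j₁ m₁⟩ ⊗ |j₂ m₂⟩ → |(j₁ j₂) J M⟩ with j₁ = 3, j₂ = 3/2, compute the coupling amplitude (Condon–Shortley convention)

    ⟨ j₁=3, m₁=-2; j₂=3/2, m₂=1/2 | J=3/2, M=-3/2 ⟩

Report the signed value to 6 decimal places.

triangle: 3!·3!·0!/7! = 36/5040
(j±m)!: 1!·5!·2!·1!·0!·3! = 1440
prefactor² = (2J+1)·Δ·N² = 288/7
  k=2: +1/(2!·1!·3!·0!·0!·0!) = 1/12
Σ = 1/12  ⇒  CG² = 288/7·1/12² = 2/7
CG = +√(2/7) = +0.534522

+0.534522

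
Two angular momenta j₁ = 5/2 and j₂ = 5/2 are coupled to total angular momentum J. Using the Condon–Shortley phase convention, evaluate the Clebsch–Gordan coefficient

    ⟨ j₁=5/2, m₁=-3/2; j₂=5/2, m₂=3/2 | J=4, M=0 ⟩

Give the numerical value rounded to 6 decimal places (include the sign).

j₁+j₂−J=1  J+j₁−j₂=4  J−j₁+j₂=4  j₁+j₂+J+1=10
(j₁±m₁, j₂±m₂, J±M) = (1,4,4,1,4,4)
P² = 82944/175
sum k=0..1:
  [0] +1/576 = 1/576
  [1] −1/36 = -1/36
S = -5/192
C² = P²·S² = 9/28 ; C = -0.566947

−√(9/28) ≈ -0.566947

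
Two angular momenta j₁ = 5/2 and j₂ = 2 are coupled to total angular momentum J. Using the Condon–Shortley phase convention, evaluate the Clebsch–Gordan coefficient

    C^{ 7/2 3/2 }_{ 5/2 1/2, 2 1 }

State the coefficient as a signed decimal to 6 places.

j₁+j₂−J=1  J+j₁−j₂=4  J−j₁+j₂=3  j₁+j₂+J+1=9
(j₁±m₁, j₂±m₂, J±M) = (3,2,3,1,5,2)
P² = 384/7
sum k=0..1:
  [0] +1/24 = 1/24
  [1] −1/12 = -1/12
S = -1/24
C² = P²·S² = 2/21 ; C = -0.308607

-0.308607  (= −√(2/21))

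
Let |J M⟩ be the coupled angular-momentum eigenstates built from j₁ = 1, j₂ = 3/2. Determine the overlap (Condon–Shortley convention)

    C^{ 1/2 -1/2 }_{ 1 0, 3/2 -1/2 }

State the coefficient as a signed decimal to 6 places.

j₁+j₂−J=2  J+j₁−j₂=0  J−j₁+j₂=1  j₁+j₂+J+1=4
(j₁±m₁, j₂±m₂, J±M) = (1,1,1,2,0,1)
P² = 1/3
sum k=1..1:
  [1] −1/1 = -1
S = -1
C² = P²·S² = 1/3 ; C = -0.577350

−√(1/3) ≈ -0.577350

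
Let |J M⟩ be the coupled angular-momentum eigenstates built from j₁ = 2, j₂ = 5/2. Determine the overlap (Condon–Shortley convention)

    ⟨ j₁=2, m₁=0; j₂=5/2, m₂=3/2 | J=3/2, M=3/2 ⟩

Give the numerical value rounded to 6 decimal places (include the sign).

+√(12/35) ≈ +0.585540

triangle: 3!·1!·2!/7! = 12/5040
(j±m)!: 2!·2!·4!·1!·3!·0! = 576
prefactor² = (2J+1)·Δ·N² = 192/35
  k=2: +1/(2!·1!·0!·2!·1!·0!) = 1/4
Σ = 1/4  ⇒  CG² = 192/35·1/4² = 12/35
CG = +√(12/35) = +0.585540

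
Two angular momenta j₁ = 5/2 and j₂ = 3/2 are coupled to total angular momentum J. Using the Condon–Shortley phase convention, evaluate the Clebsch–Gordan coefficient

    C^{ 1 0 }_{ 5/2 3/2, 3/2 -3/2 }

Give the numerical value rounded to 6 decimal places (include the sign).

triangle: 3!×2!×0!/6! = 12/720
(j±m)!: 4!×1!×0!×3!×1!×1! = 144
prefactor² = (2J+1)×Δ×N² = 36/5
  k=0: +1/(0!×3!×1!×0!×1!×0!) = 1/6
Σ = 1/6  ⇒  CG² = 36/5×1/6² = 1/5
CG = +√(1/5) = +0.447214

+0.447214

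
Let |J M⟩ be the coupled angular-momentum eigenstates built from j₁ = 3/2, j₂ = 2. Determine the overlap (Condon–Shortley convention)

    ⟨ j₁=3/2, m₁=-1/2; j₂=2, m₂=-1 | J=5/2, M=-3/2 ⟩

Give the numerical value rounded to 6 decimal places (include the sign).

+0.169031  (= +√(1/35))

triangle: 1!×2!×3!/7! = 12/5040
(j±m)!: 1!×2!×1!×3!×1!×4! = 288
prefactor² = (2J+1)×Δ×N² = 144/35
  k=0: +1/(0!×1!×2!×1!×0!×2!) = 1/4
  k=1: −1/(1!×0!×1!×0!×1!×3!) = -1/6
Σ = 1/12  ⇒  CG² = 144/35×1/12² = 1/35
CG = +√(1/35) = +0.169031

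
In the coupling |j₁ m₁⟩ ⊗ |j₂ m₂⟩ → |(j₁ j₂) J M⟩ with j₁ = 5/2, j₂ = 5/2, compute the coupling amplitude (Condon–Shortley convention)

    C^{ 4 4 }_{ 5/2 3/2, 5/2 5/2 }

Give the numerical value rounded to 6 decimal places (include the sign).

j₁+j₂−J=1  J+j₁−j₂=4  J−j₁+j₂=4  j₁+j₂+J+1=10
(j₁±m₁, j₂±m₂, J±M) = (4,1,5,0,8,0)
P² = 165888
sum k=1..1:
  [1] −1/576 = -1/576
S = -1/576
C² = P²·S² = 1/2 ; C = -0.707107

-0.707107  (= −√(1/2))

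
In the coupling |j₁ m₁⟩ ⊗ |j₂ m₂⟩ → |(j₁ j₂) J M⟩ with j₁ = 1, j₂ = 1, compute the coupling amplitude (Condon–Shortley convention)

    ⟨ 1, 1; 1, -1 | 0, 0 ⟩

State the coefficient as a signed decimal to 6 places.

j₁+j₂−J=2  J+j₁−j₂=0  J−j₁+j₂=0  j₁+j₂+J+1=3
(j₁±m₁, j₂±m₂, J±M) = (2,0,0,2,0,0)
P² = 4/3
sum k=0..0:
  [0] +1/2 = 1/2
S = 1/2
C² = P²·S² = 1/3 ; C = +0.577350

+√(1/3) = +0.577350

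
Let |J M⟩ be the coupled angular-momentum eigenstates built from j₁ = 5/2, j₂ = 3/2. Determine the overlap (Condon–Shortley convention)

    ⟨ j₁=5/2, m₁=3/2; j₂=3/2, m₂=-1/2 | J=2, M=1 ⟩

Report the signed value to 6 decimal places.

triangle: 2!·3!·1!/7! = 12/5040
(j±m)!: 4!·1!·1!·2!·3!·1! = 288
prefactor² = (2J+1)·Δ·N² = 24/7
  k=0: +1/(0!·2!·1!·1!·2!·0!) = 1/4
  k=1: −1/(1!·1!·0!·0!·3!·1!) = -1/6
Σ = 1/12  ⇒  CG² = 24/7·1/12² = 1/42
CG = +√(1/42) = +0.154303

+0.154303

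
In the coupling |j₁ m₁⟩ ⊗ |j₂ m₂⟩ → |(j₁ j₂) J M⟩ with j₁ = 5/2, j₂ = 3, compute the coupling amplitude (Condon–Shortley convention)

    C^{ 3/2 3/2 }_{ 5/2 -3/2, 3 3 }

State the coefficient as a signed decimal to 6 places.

+√(3/14) = +0.462910

triangle: 4!·1!·2!/8! = 48/40320
(j±m)!: 1!·4!·6!·0!·3!·0! = 103680
prefactor² = (2J+1)·Δ·N² = 3456/7
  k=4: +1/(4!·0!·0!·2!·1!·0!) = 1/48
Σ = 1/48  ⇒  CG² = 3456/7·1/48² = 3/14
CG = +√(3/14) = +0.462910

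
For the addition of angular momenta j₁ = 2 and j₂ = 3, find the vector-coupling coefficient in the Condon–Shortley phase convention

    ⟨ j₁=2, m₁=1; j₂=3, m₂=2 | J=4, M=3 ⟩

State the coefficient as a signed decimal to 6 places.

√[9·1!3!5!/10! · 3!1!5!1!7!1!] = √(6480)
  +(−1)^0/∏(0,1,1,5,2,0)! = 1/240  (running 1/240)
  +(−1)^1/∏(1,0,0,4,3,1)! = -1/144  (running -1/360)
⟨..|..⟩ = √(6480)·(-1/360) = -0.223607

−√(1/20) ≈ -0.223607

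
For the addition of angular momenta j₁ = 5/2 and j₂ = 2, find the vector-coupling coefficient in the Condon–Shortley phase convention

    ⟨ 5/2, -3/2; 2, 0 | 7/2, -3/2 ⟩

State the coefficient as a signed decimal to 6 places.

triangle: 1!*4!*3!/9! = 144/362880
(j±m)!: 1!*4!*2!*2!*2!*5! = 23040
prefactor² = (2J+1)*Δ*N² = 512/7
  k=0: +1/(0!*1!*4!*2!*0!*1!) = 1/48
  k=1: −1/(1!*0!*3!*1!*1!*2!) = -1/12
Σ = -1/16  ⇒  CG² = 512/7*(-1/16)² = 2/7
CG = −√(2/7) = -0.534522

−√(2/7) = -0.534522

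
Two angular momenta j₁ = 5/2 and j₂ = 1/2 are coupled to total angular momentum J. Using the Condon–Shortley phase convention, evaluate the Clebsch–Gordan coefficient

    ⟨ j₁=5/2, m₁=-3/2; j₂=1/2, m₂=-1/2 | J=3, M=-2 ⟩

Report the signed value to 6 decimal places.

+0.912871  (= +√(5/6))

triangle: 0!×5!×1!/7! = 120/5040
(j±m)!: 1!×4!×0!×1!×1!×5! = 2880
prefactor² = (2J+1)×Δ×N² = 480
  k=0: +1/(0!×0!×4!×0!×1!×1!) = 1/24
Σ = 1/24  ⇒  CG² = 480×1/24² = 5/6
CG = +√(5/6) = +0.912871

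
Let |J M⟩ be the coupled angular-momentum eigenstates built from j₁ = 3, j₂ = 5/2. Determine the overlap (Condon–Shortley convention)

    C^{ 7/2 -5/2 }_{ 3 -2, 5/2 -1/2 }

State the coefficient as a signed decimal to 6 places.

triangle: 2!*4!*3!/10! = 288/3628800
(j±m)!: 1!*5!*2!*3!*1!*6! = 1036800
prefactor² = (2J+1)*Δ*N² = 4608/7
  k=1: −1/(1!*1!*4!*1!*0!*2!) = -1/48
  k=2: +1/(2!*0!*3!*0!*1!*3!) = 1/72
Σ = -1/144  ⇒  CG² = 4608/7*(-1/144)² = 2/63
CG = −√(2/63) = -0.178174

−√(2/63) = -0.178174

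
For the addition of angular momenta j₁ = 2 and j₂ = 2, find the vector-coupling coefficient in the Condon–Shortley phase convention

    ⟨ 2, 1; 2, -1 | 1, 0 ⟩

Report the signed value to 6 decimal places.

triangle: 3!*1!*1!/6! = 6/720
(j±m)!: 3!*1!*1!*3!*1!*1! = 36
prefactor² = (2J+1)*Δ*N² = 9/10
  k=0: +1/(0!*3!*1!*1!*0!*0!) = 1/6
  k=1: −1/(1!*2!*0!*0!*1!*1!) = -1/2
Σ = -1/3  ⇒  CG² = 9/10*(-1/3)² = 1/10
CG = −√(1/10) = -0.316228

−√(1/10) = -0.316228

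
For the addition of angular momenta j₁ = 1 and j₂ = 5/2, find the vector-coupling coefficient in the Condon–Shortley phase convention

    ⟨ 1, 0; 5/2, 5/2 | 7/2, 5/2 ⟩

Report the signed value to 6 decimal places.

+√(2/7) ≈ +0.534522

√[8·0!2!5!/8! · 1!1!5!0!6!1!] = √(28800/7)
  +(−1)^0/∏(0,0,1,5,1,0)! = 1/120  (running 1/120)
⟨..|..⟩ = √(28800/7)·(1/120) = +0.534522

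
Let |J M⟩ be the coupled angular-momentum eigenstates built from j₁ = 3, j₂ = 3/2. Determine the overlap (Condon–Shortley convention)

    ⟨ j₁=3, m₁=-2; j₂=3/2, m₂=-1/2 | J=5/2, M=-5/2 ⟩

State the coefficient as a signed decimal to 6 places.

-0.597614

j₁+j₂−J=2  J+j₁−j₂=4  J−j₁+j₂=1  j₁+j₂+J+1=8
(j₁±m₁, j₂±m₂, J±M) = (1,5,1,2,0,5)
P² = 1440/7
sum k=1..1:
  [1] −1/24 = -1/24
S = -1/24
C² = P²·S² = 5/14 ; C = -0.597614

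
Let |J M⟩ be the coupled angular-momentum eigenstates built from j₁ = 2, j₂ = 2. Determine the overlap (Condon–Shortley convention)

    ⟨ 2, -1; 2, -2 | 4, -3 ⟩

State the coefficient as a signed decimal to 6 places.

triangle: 0!*4!*4!/9! = 576/362880
(j±m)!: 1!*3!*0!*4!*1!*7! = 725760
prefactor² = (2J+1)*Δ*N² = 10368
  k=0: +1/(0!*0!*3!*0!*1!*4!) = 1/144
Σ = 1/144  ⇒  CG² = 10368*1/144² = 1/2
CG = +√(1/2) = +0.707107

+√(1/2) = +0.707107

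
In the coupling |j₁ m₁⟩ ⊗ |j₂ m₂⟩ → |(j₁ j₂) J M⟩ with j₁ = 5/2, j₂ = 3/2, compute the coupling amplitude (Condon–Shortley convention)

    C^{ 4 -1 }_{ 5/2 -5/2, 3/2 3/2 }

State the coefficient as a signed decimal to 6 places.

+0.133631

√[9·0!5!3!/9! · 0!5!3!0!3!5!] = √(64800/7)
  +(−1)^0/∏(0,0,5,3,0,0)! = 1/720  (running 1/720)
⟨..|..⟩ = √(64800/7)·(1/720) = +0.133631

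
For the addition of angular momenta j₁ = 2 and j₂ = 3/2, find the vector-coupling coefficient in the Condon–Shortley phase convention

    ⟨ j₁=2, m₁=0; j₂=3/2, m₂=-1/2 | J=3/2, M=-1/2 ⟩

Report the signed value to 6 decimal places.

-0.447214  (= −√(1/5))

triangle: 2!*2!*1!/6! = 4/720
(j±m)!: 2!*2!*1!*2!*1!*2! = 16
prefactor² = (2J+1)*Δ*N² = 16/45
  k=0: +1/(0!*2!*2!*1!*0!*0!) = 1/4
  k=1: −1/(1!*1!*1!*0!*1!*1!) = -1
Σ = -3/4  ⇒  CG² = 16/45*(-3/4)² = 1/5
CG = −√(1/5) = -0.447214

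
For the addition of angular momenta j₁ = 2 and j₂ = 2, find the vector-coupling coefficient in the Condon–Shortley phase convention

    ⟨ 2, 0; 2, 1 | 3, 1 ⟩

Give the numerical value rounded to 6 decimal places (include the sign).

j₁+j₂−J=1  J+j₁−j₂=3  J−j₁+j₂=3  j₁+j₂+J+1=8
(j₁±m₁, j₂±m₂, J±M) = (2,2,3,1,4,2)
P² = 36/5
sum k=0..1:
  [0] +1/12 = 1/12
  [1] −1/4 = -1/4
S = -1/6
C² = P²·S² = 1/5 ; C = -0.447214

−√(1/5) = -0.447214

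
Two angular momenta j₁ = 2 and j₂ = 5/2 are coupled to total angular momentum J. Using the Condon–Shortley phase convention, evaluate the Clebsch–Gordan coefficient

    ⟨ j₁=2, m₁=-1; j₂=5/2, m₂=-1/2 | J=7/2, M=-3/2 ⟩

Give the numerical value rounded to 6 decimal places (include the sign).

−√(2/21) = -0.308607

√[8·1!3!4!/9! · 1!3!2!3!2!5!] = √(384/7)
  +(−1)^0/∏(0,1,3,2,0,2)! = 1/24  (running 1/24)
  +(−1)^1/∏(1,0,2,1,1,3)! = -1/12  (running -1/24)
⟨..|..⟩ = √(384/7)·(-1/24) = -0.308607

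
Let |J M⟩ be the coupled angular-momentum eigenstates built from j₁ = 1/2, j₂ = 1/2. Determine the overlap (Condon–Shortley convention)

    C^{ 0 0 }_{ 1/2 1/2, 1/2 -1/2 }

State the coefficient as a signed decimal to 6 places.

triangle: 1!·0!·0!/2! = 1/2
(j±m)!: 1!·0!·0!·1!·0!·0! = 1
prefactor² = (2J+1)·Δ·N² = 1/2
  k=0: +1/(0!·1!·0!·0!·0!·0!) = 1
Σ = 1  ⇒  CG² = 1/2·1² = 1/2
CG = +√(1/2) = +0.707107

+√(1/2) ≈ +0.707107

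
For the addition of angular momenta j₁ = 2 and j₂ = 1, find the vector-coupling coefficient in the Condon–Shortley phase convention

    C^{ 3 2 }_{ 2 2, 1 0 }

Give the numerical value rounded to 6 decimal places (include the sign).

triangle: 0!*4!*2!/7! = 48/5040
(j±m)!: 4!*0!*1!*1!*5!*1! = 2880
prefactor² = (2J+1)*Δ*N² = 192
  k=0: +1/(0!*0!*0!*1!*4!*1!) = 1/24
Σ = 1/24  ⇒  CG² = 192*1/24² = 1/3
CG = +√(1/3) = +0.577350

+√(1/3) ≈ +0.577350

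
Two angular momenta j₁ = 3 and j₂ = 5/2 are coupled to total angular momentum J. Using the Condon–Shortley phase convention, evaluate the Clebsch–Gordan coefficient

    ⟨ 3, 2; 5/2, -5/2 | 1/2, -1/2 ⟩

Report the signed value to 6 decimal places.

triangle: 5!·1!·0!/7! = 120/5040
(j±m)!: 5!·1!·0!·5!·0!·1! = 14400
prefactor² = (2J+1)·Δ·N² = 4800/7
  k=0: +1/(0!·5!·1!·0!·0!·0!) = 1/120
Σ = 1/120  ⇒  CG² = 4800/7·1/120² = 1/21
CG = +√(1/21) = +0.218218

+√(1/21) = +0.218218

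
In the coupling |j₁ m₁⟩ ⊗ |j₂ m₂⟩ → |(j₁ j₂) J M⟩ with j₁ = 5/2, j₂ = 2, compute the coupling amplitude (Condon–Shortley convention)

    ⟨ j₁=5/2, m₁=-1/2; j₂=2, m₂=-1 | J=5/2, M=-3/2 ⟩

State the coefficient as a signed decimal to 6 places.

-0.414039  (= −√(6/35))

√[6·2!3!2!/8! · 2!3!1!3!1!4!] = √(216/35)
  +(−1)^0/∏(0,2,3,1,0,1)! = 1/12  (running 1/12)
  +(−1)^1/∏(1,1,2,0,1,2)! = -1/4  (running -1/6)
⟨..|..⟩ = √(216/35)·(-1/6) = -0.414039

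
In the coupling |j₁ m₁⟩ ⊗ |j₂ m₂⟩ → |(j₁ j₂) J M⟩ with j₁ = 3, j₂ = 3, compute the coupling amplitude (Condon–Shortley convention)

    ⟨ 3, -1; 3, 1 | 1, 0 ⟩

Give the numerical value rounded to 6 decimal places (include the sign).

-0.188982

√[3·5!1!1!/8! · 2!4!4!2!1!1!] = √(144/7)
  +(−1)^3/∏(3,2,1,1,0,0)! = -1/12  (running -1/12)
  +(−1)^4/∏(4,1,0,0,1,1)! = 1/24  (running -1/24)
⟨..|..⟩ = √(144/7)·(-1/24) = -0.188982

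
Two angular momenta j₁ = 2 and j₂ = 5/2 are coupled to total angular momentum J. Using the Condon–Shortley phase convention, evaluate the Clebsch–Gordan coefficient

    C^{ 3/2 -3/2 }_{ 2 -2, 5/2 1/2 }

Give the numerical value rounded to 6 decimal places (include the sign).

−√(4/35) = -0.338062

triangle: 3!*1!*2!/7! = 12/5040
(j±m)!: 0!*4!*3!*2!*0!*3! = 1728
prefactor² = (2J+1)*Δ*N² = 576/35
  k=3: −1/(3!*0!*1!*0!*0!*2!) = -1/12
Σ = -1/12  ⇒  CG² = 576/35*(-1/12)² = 4/35
CG = −√(4/35) = -0.338062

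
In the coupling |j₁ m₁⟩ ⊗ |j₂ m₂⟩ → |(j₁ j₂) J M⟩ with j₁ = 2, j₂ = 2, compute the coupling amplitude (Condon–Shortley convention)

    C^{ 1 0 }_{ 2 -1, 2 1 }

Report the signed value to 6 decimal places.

triangle: 3!*1!*1!/6! = 6/720
(j±m)!: 1!*3!*3!*1!*1!*1! = 36
prefactor² = (2J+1)*Δ*N² = 9/10
  k=2: +1/(2!*1!*1!*1!*0!*0!) = 1/2
  k=3: −1/(3!*0!*0!*0!*1!*1!) = -1/6
Σ = 1/3  ⇒  CG² = 9/10*1/3² = 1/10
CG = +√(1/10) = +0.316228

+0.316228  (= +√(1/10))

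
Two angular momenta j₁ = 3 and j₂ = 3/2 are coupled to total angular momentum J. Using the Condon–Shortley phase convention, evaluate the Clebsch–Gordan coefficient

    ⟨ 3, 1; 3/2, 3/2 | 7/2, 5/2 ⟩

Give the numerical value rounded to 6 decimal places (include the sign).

-0.690066

j₁+j₂−J=1  J+j₁−j₂=5  J−j₁+j₂=2  j₁+j₂+J+1=9
(j₁±m₁, j₂±m₂, J±M) = (4,2,3,0,6,1)
P² = 7680/7
sum k=1..1:
  [1] −1/48 = -1/48
S = -1/48
C² = P²·S² = 10/21 ; C = -0.690066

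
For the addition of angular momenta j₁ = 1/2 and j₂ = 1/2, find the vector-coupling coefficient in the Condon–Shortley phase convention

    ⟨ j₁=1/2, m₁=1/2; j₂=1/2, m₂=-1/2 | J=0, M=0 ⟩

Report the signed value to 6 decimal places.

+0.707107  (= +√(1/2))

triangle: 1!·0!·0!/2! = 1/2
(j±m)!: 1!·0!·0!·1!·0!·0! = 1
prefactor² = (2J+1)·Δ·N² = 1/2
  k=0: +1/(0!·1!·0!·0!·0!·0!) = 1
Σ = 1  ⇒  CG² = 1/2·1² = 1/2
CG = +√(1/2) = +0.707107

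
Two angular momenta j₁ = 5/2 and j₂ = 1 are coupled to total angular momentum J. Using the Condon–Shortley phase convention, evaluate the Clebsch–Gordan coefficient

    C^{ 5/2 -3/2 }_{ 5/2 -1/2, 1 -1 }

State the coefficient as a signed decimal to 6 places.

+0.676123  (= +√(16/35))

√[6·1!4!1!/7! · 2!3!0!2!1!4!] = √(576/35)
  +(−1)^0/∏(0,1,3,0,1,1)! = 1/6  (running 1/6)
⟨..|..⟩ = √(576/35)·(1/6) = +0.676123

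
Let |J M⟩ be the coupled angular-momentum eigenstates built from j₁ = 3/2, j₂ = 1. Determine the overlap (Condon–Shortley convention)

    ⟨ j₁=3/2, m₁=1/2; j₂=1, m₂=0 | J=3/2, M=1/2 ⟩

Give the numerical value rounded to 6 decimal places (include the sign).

+√(1/15) ≈ +0.258199

j₁+j₂−J=1  J+j₁−j₂=2  J−j₁+j₂=1  j₁+j₂+J+1=5
(j₁±m₁, j₂±m₂, J±M) = (2,1,1,1,2,1)
P² = 4/15
sum k=0..1:
  [0] +1/1 = 1
  [1] −1/2 = -1/2
S = 1/2
C² = P²·S² = 1/15 ; C = +0.258199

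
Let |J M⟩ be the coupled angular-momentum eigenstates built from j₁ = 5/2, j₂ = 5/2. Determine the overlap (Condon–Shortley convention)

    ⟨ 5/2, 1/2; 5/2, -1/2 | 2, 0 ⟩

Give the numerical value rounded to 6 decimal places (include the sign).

√[5·3!2!2!/8! · 3!2!2!3!2!2!] = √(12/7)
  +(−1)^0/∏(0,3,2,2,0,0)! = 1/24  (running 1/24)
  +(−1)^1/∏(1,2,1,1,1,1)! = -1/2  (running -11/24)
  +(−1)^2/∏(2,1,0,0,2,2)! = 1/8  (running -1/3)
⟨..|..⟩ = √(12/7)·(-1/3) = -0.436436

-0.436436  (= −√(4/21))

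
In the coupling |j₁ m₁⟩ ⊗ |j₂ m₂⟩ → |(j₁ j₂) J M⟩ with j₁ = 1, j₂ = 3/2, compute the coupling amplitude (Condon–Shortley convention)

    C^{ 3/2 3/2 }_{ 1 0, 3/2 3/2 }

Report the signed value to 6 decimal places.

-0.774597  (= −√(3/5))

j₁+j₂−J=1  J+j₁−j₂=1  J−j₁+j₂=2  j₁+j₂+J+1=5
(j₁±m₁, j₂±m₂, J±M) = (1,1,3,0,3,0)
P² = 12/5
sum k=1..1:
  [1] −1/2 = -1/2
S = -1/2
C² = P²·S² = 3/5 ; C = -0.774597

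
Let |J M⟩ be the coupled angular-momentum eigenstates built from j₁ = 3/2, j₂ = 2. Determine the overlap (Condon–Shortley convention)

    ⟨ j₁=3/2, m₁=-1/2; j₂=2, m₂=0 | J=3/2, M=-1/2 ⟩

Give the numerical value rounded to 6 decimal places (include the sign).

√[4·2!1!2!/6! · 1!2!2!2!1!2!] = √(16/45)
  +(−1)^1/∏(1,1,1,1,0,1)! = -1  (running -1)
  +(−1)^2/∏(2,0,0,0,1,2)! = 1/4  (running -3/4)
⟨..|..⟩ = √(16/45)·(-3/4) = -0.447214

−√(1/5) = -0.447214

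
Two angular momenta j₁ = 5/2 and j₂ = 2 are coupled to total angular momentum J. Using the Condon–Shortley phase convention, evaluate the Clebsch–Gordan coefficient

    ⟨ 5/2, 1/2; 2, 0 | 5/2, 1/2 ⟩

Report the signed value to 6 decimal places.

√[6·2!3!2!/8! · 3!2!2!2!3!2!] = √(72/35)
  +(−1)^0/∏(0,2,2,2,1,0)! = 1/8  (running 1/8)
  +(−1)^1/∏(1,1,1,1,2,1)! = -1/2  (running -3/8)
  +(−1)^2/∏(2,0,0,0,3,2)! = 1/24  (running -1/3)
⟨..|..⟩ = √(72/35)·(-1/3) = -0.478091

-0.478091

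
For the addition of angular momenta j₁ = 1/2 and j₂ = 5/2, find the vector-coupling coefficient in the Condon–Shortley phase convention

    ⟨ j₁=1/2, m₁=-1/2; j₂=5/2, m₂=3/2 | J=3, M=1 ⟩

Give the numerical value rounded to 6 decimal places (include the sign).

+0.577350  (= +√(1/3))

√[7·0!1!5!/7! · 0!1!4!1!4!2!] = √(192)
  +(−1)^0/∏(0,0,1,4,0,1)! = 1/24  (running 1/24)
⟨..|..⟩ = √(192)·(1/24) = +0.577350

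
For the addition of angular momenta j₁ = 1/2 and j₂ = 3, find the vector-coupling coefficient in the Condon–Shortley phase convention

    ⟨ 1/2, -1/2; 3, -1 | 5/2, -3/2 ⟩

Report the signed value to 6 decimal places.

triangle: 1!·0!·5!/7! = 120/5040
(j±m)!: 0!·1!·2!·4!·1!·4! = 1152
prefactor² = (2J+1)·Δ·N² = 1152/7
  k=1: −1/(1!·0!·0!·1!·0!·4!) = -1/24
Σ = -1/24  ⇒  CG² = 1152/7·(-1/24)² = 2/7
CG = −√(2/7) = -0.534522

−√(2/7) = -0.534522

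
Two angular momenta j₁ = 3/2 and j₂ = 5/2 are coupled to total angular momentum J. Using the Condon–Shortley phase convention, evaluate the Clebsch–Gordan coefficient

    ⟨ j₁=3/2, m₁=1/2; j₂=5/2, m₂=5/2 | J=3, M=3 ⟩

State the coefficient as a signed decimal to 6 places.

-0.790569

j₁+j₂−J=1  J+j₁−j₂=2  J−j₁+j₂=4  j₁+j₂+J+1=8
(j₁±m₁, j₂±m₂, J±M) = (2,1,5,0,6,0)
P² = 1440
sum k=1..1:
  [1] −1/48 = -1/48
S = -1/48
C² = P²·S² = 5/8 ; C = -0.790569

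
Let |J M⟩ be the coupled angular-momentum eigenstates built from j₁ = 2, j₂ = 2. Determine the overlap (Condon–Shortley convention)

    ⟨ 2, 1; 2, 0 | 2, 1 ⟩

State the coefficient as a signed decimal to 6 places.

−√(1/14) = -0.267261

√[5·2!2!2!/7! · 3!1!2!2!3!1!] = √(8/7)
  +(−1)^0/∏(0,2,1,2,1,0)! = 1/4  (running 1/4)
  +(−1)^1/∏(1,1,0,1,2,1)! = -1/2  (running -1/4)
⟨..|..⟩ = √(8/7)·(-1/4) = -0.267261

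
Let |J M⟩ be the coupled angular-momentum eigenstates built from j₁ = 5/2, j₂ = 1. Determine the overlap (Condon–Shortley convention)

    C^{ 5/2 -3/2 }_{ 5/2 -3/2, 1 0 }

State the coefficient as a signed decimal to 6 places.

j₁+j₂−J=1  J+j₁−j₂=4  J−j₁+j₂=1  j₁+j₂+J+1=7
(j₁±m₁, j₂±m₂, J±M) = (1,4,1,1,1,4)
P² = 576/35
sum k=0..1:
  [0] +1/24 = 1/24
  [1] −1/6 = -1/6
S = -1/8
C² = P²·S² = 9/35 ; C = -0.507093

-0.507093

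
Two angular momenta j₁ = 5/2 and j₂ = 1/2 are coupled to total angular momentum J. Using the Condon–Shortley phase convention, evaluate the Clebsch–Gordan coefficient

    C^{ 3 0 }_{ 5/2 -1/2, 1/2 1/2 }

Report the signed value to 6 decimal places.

+√(1/2) = +0.707107

√[7·0!5!1!/7! · 2!3!1!0!3!3!] = √(72)
  +(−1)^0/∏(0,0,3,1,2,0)! = 1/12  (running 1/12)
⟨..|..⟩ = √(72)·(1/12) = +0.707107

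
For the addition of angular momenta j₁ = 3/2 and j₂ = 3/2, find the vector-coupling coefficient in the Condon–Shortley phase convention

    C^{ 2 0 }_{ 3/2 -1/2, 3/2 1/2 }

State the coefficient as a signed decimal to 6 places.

-0.500000

√[5·1!2!2!/6! · 1!2!2!1!2!2!] = √(4/9)
  +(−1)^0/∏(0,1,2,2,0,0)! = 1/4  (running 1/4)
  +(−1)^1/∏(1,0,1,1,1,1)! = -1  (running -3/4)
⟨..|..⟩ = √(4/9)·(-3/4) = -0.500000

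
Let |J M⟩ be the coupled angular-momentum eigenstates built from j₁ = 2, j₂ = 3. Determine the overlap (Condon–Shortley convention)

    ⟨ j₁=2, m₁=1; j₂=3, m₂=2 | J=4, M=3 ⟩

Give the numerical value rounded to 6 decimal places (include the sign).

−√(1/20) ≈ -0.223607

j₁+j₂−J=1  J+j₁−j₂=3  J−j₁+j₂=5  j₁+j₂+J+1=10
(j₁±m₁, j₂±m₂, J±M) = (3,1,5,1,7,1)
P² = 6480
sum k=0..1:
  [0] +1/240 = 1/240
  [1] −1/144 = -1/144
S = -1/360
C² = P²·S² = 1/20 ; C = -0.223607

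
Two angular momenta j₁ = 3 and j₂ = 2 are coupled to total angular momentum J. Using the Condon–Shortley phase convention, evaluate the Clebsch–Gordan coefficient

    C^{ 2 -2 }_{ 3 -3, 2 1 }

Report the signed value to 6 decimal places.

triangle: 3!*3!*1!/8! = 36/40320
(j±m)!: 0!*6!*3!*1!*0!*4! = 103680
prefactor² = (2J+1)*Δ*N² = 3240/7
  k=3: −1/(3!*0!*3!*0!*0!*1!) = -1/36
Σ = -1/36  ⇒  CG² = 3240/7*(-1/36)² = 5/14
CG = −√(5/14) = -0.597614

-0.597614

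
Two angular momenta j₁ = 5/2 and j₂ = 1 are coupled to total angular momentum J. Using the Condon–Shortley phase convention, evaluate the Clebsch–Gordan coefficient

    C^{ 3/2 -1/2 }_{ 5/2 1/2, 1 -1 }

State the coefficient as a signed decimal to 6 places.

+0.447214  (= +√(1/5))

√[4·2!3!0!/6! · 3!2!0!2!1!2!] = √(16/5)
  +(−1)^0/∏(0,2,2,0,1,0)! = 1/4  (running 1/4)
⟨..|..⟩ = √(16/5)·(1/4) = +0.447214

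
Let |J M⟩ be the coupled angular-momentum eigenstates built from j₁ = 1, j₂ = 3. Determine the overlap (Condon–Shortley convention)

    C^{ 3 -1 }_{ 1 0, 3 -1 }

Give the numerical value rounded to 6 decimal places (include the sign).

j₁+j₂−J=1  J+j₁−j₂=1  J−j₁+j₂=5  j₁+j₂+J+1=8
(j₁±m₁, j₂±m₂, J±M) = (1,1,2,4,2,4)
P² = 48
sum k=0..1:
  [0] +1/12 = 1/12
  [1] −1/24 = -1/24
S = 1/24
C² = P²·S² = 1/12 ; C = +0.288675

+0.288675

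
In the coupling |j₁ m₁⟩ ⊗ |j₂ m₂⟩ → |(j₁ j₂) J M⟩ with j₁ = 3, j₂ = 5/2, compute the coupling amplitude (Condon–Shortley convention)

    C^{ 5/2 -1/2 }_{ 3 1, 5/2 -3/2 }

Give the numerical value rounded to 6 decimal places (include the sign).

−√(1/35) = -0.169031

j₁+j₂−J=3  J+j₁−j₂=3  J−j₁+j₂=2  j₁+j₂+J+1=9
(j₁±m₁, j₂±m₂, J±M) = (4,2,1,4,2,3)
P² = 576/35
sum k=0..1:
  [0] +1/12 = 1/12
  [1] −1/8 = -1/8
S = -1/24
C² = P²·S² = 1/35 ; C = -0.169031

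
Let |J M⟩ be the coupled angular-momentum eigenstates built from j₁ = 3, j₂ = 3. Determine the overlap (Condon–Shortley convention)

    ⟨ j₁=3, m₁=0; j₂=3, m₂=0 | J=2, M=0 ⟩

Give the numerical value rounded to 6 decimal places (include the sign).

+√(4/21) ≈ +0.436436

triangle: 4!*2!*2!/9! = 96/362880
(j±m)!: 3!*3!*3!*3!*2!*2! = 5184
prefactor² = (2J+1)*Δ*N² = 48/7
  k=1: −1/(1!*3!*2!*2!*0!*0!) = -1/24
  k=2: +1/(2!*2!*1!*1!*1!*1!) = 1/4
  k=3: −1/(3!*1!*0!*0!*2!*2!) = -1/24
Σ = 1/6  ⇒  CG² = 48/7*1/6² = 4/21
CG = +√(4/21) = +0.436436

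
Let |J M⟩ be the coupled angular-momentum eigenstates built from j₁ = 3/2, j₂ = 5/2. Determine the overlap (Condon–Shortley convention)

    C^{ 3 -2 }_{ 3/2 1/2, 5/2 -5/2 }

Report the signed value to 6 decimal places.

j₁+j₂−J=1  J+j₁−j₂=2  J−j₁+j₂=4  j₁+j₂+J+1=8
(j₁±m₁, j₂±m₂, J±M) = (2,1,0,5,1,5)
P² = 240
sum k=0..0:
  [0] +1/24 = 1/24
S = 1/24
C² = P²·S² = 5/12 ; C = +0.645497

+0.645497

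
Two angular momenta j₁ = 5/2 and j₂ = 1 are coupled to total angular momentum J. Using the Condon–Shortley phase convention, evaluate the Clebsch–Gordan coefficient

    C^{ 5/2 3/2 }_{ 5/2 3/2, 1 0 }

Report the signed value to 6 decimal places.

j₁+j₂−J=1  J+j₁−j₂=4  J−j₁+j₂=1  j₁+j₂+J+1=7
(j₁±m₁, j₂±m₂, J±M) = (4,1,1,1,4,1)
P² = 576/35
sum k=0..1:
  [0] +1/6 = 1/6
  [1] −1/24 = -1/24
S = 1/8
C² = P²·S² = 9/35 ; C = +0.507093

+0.507093  (= +√(9/35))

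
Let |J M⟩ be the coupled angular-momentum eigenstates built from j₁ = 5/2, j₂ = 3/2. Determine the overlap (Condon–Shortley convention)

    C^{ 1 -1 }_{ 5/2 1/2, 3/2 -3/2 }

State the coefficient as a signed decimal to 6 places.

√[3·3!2!0!/6! · 3!2!0!3!0!2!] = √(36/5)
  +(−1)^0/∏(0,3,2,0,0,0)! = 1/12  (running 1/12)
⟨..|..⟩ = √(36/5)·(1/12) = +0.223607

+√(1/20) = +0.223607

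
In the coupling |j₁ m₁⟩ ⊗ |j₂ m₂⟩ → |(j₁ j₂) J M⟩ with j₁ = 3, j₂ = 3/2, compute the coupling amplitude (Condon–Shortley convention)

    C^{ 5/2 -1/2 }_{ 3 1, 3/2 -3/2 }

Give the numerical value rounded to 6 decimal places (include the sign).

√[6·2!4!1!/8! · 4!2!0!3!2!3!] = √(864/35)
  +(−1)^0/∏(0,2,2,0,2,1)! = 1/8  (running 1/8)
⟨..|..⟩ = √(864/35)·(1/8) = +0.621059

+0.621059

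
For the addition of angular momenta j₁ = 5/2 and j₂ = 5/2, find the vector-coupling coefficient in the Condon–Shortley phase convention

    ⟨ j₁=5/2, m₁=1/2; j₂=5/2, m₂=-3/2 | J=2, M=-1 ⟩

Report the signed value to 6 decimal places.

√[5·3!2!2!/8! · 3!2!1!4!1!3!] = √(36/7)
  +(−1)^0/∏(0,3,2,1,0,1)! = 1/12  (running 1/12)
  +(−1)^1/∏(1,2,1,0,1,2)! = -1/4  (running -1/6)
⟨..|..⟩ = √(36/7)·(-1/6) = -0.377964

−√(1/7) = -0.377964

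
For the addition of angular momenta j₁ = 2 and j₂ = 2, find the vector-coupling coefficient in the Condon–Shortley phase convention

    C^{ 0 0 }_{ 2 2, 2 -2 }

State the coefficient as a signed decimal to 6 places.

+0.447214  (= +√(1/5))

j₁+j₂−J=4  J+j₁−j₂=0  J−j₁+j₂=0  j₁+j₂+J+1=5
(j₁±m₁, j₂±m₂, J±M) = (4,0,0,4,0,0)
P² = 576/5
sum k=0..0:
  [0] +1/24 = 1/24
S = 1/24
C² = P²·S² = 1/5 ; C = +0.447214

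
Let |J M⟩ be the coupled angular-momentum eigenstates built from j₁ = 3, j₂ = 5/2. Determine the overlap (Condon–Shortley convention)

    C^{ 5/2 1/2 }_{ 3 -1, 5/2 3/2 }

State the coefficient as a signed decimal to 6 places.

triangle: 3!×3!×2!/9! = 72/362880
(j±m)!: 2!×4!×4!×1!×3!×2! = 13824
prefactor² = (2J+1)×Δ×N² = 576/35
  k=2: +1/(2!×1!×2!×2!×1!×0!) = 1/8
  k=3: −1/(3!×0!×1!×1!×2!×1!) = -1/12
Σ = 1/24  ⇒  CG² = 576/35×1/24² = 1/35
CG = +√(1/35) = +0.169031

+0.169031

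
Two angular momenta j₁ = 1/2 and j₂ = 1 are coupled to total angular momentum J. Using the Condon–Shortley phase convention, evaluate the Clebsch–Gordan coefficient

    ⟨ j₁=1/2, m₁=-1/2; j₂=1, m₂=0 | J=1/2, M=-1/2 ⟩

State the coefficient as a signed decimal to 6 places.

-0.577350

triangle: 1!*0!*1!/3! = 1/6
(j±m)!: 0!*1!*1!*1!*0!*1! = 1
prefactor² = (2J+1)*Δ*N² = 1/3
  k=1: −1/(1!*0!*0!*0!*0!*1!) = -1
Σ = -1  ⇒  CG² = 1/3*(-1)² = 1/3
CG = −√(1/3) = -0.577350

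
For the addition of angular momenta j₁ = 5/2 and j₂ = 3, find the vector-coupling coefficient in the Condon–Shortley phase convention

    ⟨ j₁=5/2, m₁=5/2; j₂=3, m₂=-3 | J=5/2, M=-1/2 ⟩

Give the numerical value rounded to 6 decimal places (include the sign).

j₁+j₂−J=3  J+j₁−j₂=2  J−j₁+j₂=3  j₁+j₂+J+1=9
(j₁±m₁, j₂±m₂, J±M) = (5,0,0,6,2,3)
P² = 8640/7
sum k=0..0:
  [0] +1/72 = 1/72
S = 1/72
C² = P²·S² = 5/21 ; C = +0.487950

+√(5/21) = +0.487950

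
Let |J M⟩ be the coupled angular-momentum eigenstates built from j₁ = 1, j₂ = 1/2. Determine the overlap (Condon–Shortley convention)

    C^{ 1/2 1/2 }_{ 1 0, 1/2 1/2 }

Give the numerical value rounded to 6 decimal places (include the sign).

j₁+j₂−J=1  J+j₁−j₂=1  J−j₁+j₂=0  j₁+j₂+J+1=3
(j₁±m₁, j₂±m₂, J±M) = (1,1,1,0,1,0)
P² = 1/3
sum k=1..1:
  [1] −1/1 = -1
S = -1
C² = P²·S² = 1/3 ; C = -0.577350

−√(1/3) ≈ -0.577350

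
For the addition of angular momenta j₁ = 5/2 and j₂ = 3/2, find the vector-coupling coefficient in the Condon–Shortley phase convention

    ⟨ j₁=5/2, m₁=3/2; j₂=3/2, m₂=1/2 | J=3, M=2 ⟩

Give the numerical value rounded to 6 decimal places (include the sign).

triangle: 1!*4!*2!/8! = 48/40320
(j±m)!: 4!*1!*2!*1!*5!*1! = 5760
prefactor² = (2J+1)*Δ*N² = 48
  k=0: +1/(0!*1!*1!*2!*3!*0!) = 1/12
  k=1: −1/(1!*0!*0!*1!*4!*1!) = -1/24
Σ = 1/24  ⇒  CG² = 48*1/24² = 1/12
CG = +√(1/12) = +0.288675

+0.288675  (= +√(1/12))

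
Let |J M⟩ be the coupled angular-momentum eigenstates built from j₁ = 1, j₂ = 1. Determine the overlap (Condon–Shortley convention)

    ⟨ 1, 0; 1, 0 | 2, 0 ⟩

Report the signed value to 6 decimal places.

j₁+j₂−J=0  J+j₁−j₂=2  J−j₁+j₂=2  j₁+j₂+J+1=5
(j₁±m₁, j₂±m₂, J±M) = (1,1,1,1,2,2)
P² = 2/3
sum k=0..0:
  [0] +1/1 = 1
S = 1
C² = P²·S² = 2/3 ; C = +0.816497

+0.816497  (= +√(2/3))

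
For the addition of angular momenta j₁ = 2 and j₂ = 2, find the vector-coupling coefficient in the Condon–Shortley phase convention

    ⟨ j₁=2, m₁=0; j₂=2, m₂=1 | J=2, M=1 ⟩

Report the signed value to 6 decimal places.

−√(1/14) = -0.267261

√[5·2!2!2!/7! · 2!2!3!1!3!1!] = √(8/7)
  +(−1)^1/∏(1,1,1,2,1,0)! = -1/2  (running -1/2)
  +(−1)^2/∏(2,0,0,1,2,1)! = 1/4  (running -1/4)
⟨..|..⟩ = √(8/7)·(-1/4) = -0.267261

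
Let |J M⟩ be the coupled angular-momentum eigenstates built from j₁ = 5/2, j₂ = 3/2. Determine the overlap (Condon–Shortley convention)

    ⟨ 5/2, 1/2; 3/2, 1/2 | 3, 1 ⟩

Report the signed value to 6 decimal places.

j₁+j₂−J=1  J+j₁−j₂=4  J−j₁+j₂=2  j₁+j₂+J+1=8
(j₁±m₁, j₂±m₂, J±M) = (3,2,2,1,4,2)
P² = 48/5
sum k=0..1:
  [0] +1/8 = 1/8
  [1] −1/6 = -1/6
S = -1/24
C² = P²·S² = 1/60 ; C = -0.129099

−√(1/60) = -0.129099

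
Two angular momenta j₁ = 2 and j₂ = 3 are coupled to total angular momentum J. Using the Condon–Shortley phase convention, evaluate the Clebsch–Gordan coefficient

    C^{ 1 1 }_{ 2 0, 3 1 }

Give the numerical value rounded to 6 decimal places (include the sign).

√[3·4!0!2!/7! · 2!2!4!2!2!0!] = √(384/35)
  +(−1)^2/∏(2,2,0,2,0,0)! = 1/8  (running 1/8)
⟨..|..⟩ = √(384/35)·(1/8) = +0.414039

+√(6/35) = +0.414039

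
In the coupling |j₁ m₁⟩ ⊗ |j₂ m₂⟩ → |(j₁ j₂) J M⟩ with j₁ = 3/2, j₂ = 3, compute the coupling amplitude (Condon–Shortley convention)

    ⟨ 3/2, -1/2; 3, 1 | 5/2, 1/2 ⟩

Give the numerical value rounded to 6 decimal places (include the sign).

-0.119523

j₁+j₂−J=2  J+j₁−j₂=1  J−j₁+j₂=4  j₁+j₂+J+1=8
(j₁±m₁, j₂±m₂, J±M) = (1,2,4,2,3,2)
P² = 288/35
sum k=1..2:
  [1] −1/6 = -1/6
  [2] +1/8 = 1/8
S = -1/24
C² = P²·S² = 1/70 ; C = -0.119523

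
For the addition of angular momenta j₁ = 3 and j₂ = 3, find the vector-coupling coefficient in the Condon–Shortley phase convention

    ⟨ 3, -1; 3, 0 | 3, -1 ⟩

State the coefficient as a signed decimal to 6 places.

+0.408248  (= +√(1/6))

j₁+j₂−J=3  J+j₁−j₂=3  J−j₁+j₂=3  j₁+j₂+J+1=10
(j₁±m₁, j₂±m₂, J±M) = (2,4,3,3,2,4)
P² = 864/25
sum k=1..3:
  [1] −1/24 = -1/24
  [2] +1/8 = 1/8
  [3] −1/72 = -1/72
S = 5/72
C² = P²·S² = 1/6 ; C = +0.408248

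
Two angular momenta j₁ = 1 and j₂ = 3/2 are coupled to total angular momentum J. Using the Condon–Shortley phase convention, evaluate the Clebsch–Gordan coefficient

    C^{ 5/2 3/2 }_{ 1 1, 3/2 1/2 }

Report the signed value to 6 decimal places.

+√(3/5) = +0.774597

j₁+j₂−J=0  J+j₁−j₂=2  J−j₁+j₂=3  j₁+j₂+J+1=6
(j₁±m₁, j₂±m₂, J±M) = (2,0,2,1,4,1)
P² = 48/5
sum k=0..0:
  [0] +1/4 = 1/4
S = 1/4
C² = P²·S² = 3/5 ; C = +0.774597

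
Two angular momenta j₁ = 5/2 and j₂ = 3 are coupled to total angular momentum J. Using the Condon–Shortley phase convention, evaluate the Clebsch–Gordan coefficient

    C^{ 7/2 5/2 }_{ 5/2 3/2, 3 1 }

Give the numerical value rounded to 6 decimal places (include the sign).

j₁+j₂−J=2  J+j₁−j₂=3  J−j₁+j₂=4  j₁+j₂+J+1=10
(j₁±m₁, j₂±m₂, J±M) = (4,1,4,2,6,1)
P² = 18432/35
sum k=0..1:
  [0] +1/96 = 1/96
  [1] −1/36 = -1/36
S = -5/288
C² = P²·S² = 10/63 ; C = -0.398410

−√(10/63) = -0.398410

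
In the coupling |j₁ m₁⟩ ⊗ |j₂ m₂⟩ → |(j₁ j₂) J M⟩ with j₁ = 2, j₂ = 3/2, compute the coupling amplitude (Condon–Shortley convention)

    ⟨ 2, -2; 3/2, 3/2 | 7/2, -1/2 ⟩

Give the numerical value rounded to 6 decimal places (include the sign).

√[8·0!4!3!/8! · 0!4!3!0!3!4!] = √(20736/35)
  +(−1)^0/∏(0,0,4,3,0,0)! = 1/144  (running 1/144)
⟨..|..⟩ = √(20736/35)·(1/144) = +0.169031

+0.169031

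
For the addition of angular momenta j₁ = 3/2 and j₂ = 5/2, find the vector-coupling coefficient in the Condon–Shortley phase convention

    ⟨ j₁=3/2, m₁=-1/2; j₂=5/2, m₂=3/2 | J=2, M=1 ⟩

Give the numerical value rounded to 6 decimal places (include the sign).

+0.154303  (= +√(1/42))

j₁+j₂−J=2  J+j₁−j₂=1  J−j₁+j₂=3  j₁+j₂+J+1=7
(j₁±m₁, j₂±m₂, J±M) = (1,2,4,1,3,1)
P² = 24/7
sum k=1..2:
  [1] −1/6 = -1/6
  [2] +1/4 = 1/4
S = 1/12
C² = P²·S² = 1/42 ; C = +0.154303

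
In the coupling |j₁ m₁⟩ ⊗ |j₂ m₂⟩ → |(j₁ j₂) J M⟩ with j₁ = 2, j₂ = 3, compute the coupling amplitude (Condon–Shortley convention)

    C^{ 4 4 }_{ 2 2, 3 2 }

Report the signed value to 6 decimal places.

+√(2/5) ≈ +0.632456

√[9·1!3!5!/10! · 4!0!5!1!8!0!] = √(207360)
  +(−1)^0/∏(0,1,0,5,3,0)! = 1/720  (running 1/720)
⟨..|..⟩ = √(207360)·(1/720) = +0.632456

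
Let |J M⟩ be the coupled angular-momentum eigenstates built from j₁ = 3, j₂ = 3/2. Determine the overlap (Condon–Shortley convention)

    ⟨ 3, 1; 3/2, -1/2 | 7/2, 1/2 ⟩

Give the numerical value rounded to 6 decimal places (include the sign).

+0.534522  (= +√(2/7))

triangle: 1!×5!×2!/9! = 240/362880
(j±m)!: 4!×2!×1!×2!×4!×3! = 13824
prefactor² = (2J+1)×Δ×N² = 512/7
  k=0: +1/(0!×1!×2!×1!×3!×1!) = 1/12
  k=1: −1/(1!×0!×1!×0!×4!×2!) = -1/48
Σ = 1/16  ⇒  CG² = 512/7×1/16² = 2/7
CG = +√(2/7) = +0.534522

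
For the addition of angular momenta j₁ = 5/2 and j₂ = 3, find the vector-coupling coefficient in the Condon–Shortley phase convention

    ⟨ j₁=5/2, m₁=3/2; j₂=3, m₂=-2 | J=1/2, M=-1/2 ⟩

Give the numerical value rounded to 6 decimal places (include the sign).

j₁+j₂−J=5  J+j₁−j₂=0  J−j₁+j₂=1  j₁+j₂+J+1=7
(j₁±m₁, j₂±m₂, J±M) = (4,1,1,5,0,1)
P² = 960/7
sum k=1..1:
  [1] −1/24 = -1/24
S = -1/24
C² = P²·S² = 5/21 ; C = -0.487950

−√(5/21) = -0.487950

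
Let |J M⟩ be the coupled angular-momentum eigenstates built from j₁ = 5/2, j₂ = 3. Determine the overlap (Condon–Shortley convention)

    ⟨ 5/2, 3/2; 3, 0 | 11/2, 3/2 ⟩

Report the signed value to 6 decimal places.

√[12·0!5!6!/12! · 4!1!3!3!7!4!] = √(2488320/11)
  +(−1)^0/∏(0,0,1,3,4,3)! = 1/864  (running 1/864)
⟨..|..⟩ = √(2488320/11)·(1/864) = +0.550482

+√(10/33) = +0.550482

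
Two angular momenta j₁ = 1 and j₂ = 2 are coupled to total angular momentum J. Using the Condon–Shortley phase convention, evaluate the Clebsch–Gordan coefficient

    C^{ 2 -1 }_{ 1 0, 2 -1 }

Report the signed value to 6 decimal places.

j₁+j₂−J=1  J+j₁−j₂=1  J−j₁+j₂=3  j₁+j₂+J+1=6
(j₁±m₁, j₂±m₂, J±M) = (1,1,1,3,1,3)
P² = 3/2
sum k=0..1:
  [0] +1/2 = 1/2
  [1] −1/6 = -1/6
S = 1/3
C² = P²·S² = 1/6 ; C = +0.408248

+0.408248  (= +√(1/6))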